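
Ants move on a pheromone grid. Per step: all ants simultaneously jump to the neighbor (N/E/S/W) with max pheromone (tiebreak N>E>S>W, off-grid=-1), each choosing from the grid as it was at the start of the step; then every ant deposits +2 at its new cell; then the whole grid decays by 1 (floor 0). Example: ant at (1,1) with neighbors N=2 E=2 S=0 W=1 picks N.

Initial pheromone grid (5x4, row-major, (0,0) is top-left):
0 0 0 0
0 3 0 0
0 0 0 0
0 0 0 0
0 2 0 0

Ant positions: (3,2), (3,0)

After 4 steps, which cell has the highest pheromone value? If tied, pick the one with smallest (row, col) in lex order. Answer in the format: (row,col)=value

Answer: (0,1)=3

Derivation:
Step 1: ant0:(3,2)->N->(2,2) | ant1:(3,0)->N->(2,0)
  grid max=2 at (1,1)
Step 2: ant0:(2,2)->N->(1,2) | ant1:(2,0)->N->(1,0)
  grid max=1 at (1,0)
Step 3: ant0:(1,2)->W->(1,1) | ant1:(1,0)->E->(1,1)
  grid max=4 at (1,1)
Step 4: ant0:(1,1)->N->(0,1) | ant1:(1,1)->N->(0,1)
  grid max=3 at (0,1)
Final grid:
  0 3 0 0
  0 3 0 0
  0 0 0 0
  0 0 0 0
  0 0 0 0
Max pheromone 3 at (0,1)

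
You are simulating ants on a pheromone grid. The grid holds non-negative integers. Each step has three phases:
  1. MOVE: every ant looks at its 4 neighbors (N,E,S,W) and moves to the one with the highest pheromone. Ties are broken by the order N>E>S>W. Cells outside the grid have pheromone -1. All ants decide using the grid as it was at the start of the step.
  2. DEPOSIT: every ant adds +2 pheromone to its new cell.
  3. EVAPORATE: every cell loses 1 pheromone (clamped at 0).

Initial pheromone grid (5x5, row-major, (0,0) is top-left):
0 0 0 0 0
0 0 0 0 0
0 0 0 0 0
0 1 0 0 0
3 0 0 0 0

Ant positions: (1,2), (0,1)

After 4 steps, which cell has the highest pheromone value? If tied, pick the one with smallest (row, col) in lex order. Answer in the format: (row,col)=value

Answer: (0,3)=5

Derivation:
Step 1: ant0:(1,2)->N->(0,2) | ant1:(0,1)->E->(0,2)
  grid max=3 at (0,2)
Step 2: ant0:(0,2)->E->(0,3) | ant1:(0,2)->E->(0,3)
  grid max=3 at (0,3)
Step 3: ant0:(0,3)->W->(0,2) | ant1:(0,3)->W->(0,2)
  grid max=5 at (0,2)
Step 4: ant0:(0,2)->E->(0,3) | ant1:(0,2)->E->(0,3)
  grid max=5 at (0,3)
Final grid:
  0 0 4 5 0
  0 0 0 0 0
  0 0 0 0 0
  0 0 0 0 0
  0 0 0 0 0
Max pheromone 5 at (0,3)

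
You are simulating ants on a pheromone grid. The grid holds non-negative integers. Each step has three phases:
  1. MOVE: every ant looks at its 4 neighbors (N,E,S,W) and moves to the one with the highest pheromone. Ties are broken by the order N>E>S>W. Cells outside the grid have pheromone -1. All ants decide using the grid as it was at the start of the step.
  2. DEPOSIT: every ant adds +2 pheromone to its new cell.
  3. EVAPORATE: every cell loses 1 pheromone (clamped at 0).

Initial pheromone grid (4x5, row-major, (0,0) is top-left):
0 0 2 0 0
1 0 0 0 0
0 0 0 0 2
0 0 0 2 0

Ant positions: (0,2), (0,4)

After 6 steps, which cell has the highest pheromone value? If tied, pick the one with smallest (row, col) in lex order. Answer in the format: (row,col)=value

Answer: (0,2)=2

Derivation:
Step 1: ant0:(0,2)->E->(0,3) | ant1:(0,4)->S->(1,4)
  grid max=1 at (0,2)
Step 2: ant0:(0,3)->W->(0,2) | ant1:(1,4)->S->(2,4)
  grid max=2 at (0,2)
Step 3: ant0:(0,2)->E->(0,3) | ant1:(2,4)->N->(1,4)
  grid max=1 at (0,2)
Step 4: ant0:(0,3)->W->(0,2) | ant1:(1,4)->S->(2,4)
  grid max=2 at (0,2)
Step 5: ant0:(0,2)->E->(0,3) | ant1:(2,4)->N->(1,4)
  grid max=1 at (0,2)
Step 6: ant0:(0,3)->W->(0,2) | ant1:(1,4)->S->(2,4)
  grid max=2 at (0,2)
Final grid:
  0 0 2 0 0
  0 0 0 0 0
  0 0 0 0 2
  0 0 0 0 0
Max pheromone 2 at (0,2)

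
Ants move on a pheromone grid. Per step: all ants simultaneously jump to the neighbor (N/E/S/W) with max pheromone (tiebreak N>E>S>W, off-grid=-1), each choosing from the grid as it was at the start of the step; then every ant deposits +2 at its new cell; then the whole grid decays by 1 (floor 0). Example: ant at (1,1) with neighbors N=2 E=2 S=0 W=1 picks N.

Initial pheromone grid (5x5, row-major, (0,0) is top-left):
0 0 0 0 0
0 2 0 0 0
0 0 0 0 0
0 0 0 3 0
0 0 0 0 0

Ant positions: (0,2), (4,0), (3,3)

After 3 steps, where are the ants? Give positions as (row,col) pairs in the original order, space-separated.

Step 1: ant0:(0,2)->E->(0,3) | ant1:(4,0)->N->(3,0) | ant2:(3,3)->N->(2,3)
  grid max=2 at (3,3)
Step 2: ant0:(0,3)->E->(0,4) | ant1:(3,0)->N->(2,0) | ant2:(2,3)->S->(3,3)
  grid max=3 at (3,3)
Step 3: ant0:(0,4)->S->(1,4) | ant1:(2,0)->N->(1,0) | ant2:(3,3)->N->(2,3)
  grid max=2 at (3,3)

(1,4) (1,0) (2,3)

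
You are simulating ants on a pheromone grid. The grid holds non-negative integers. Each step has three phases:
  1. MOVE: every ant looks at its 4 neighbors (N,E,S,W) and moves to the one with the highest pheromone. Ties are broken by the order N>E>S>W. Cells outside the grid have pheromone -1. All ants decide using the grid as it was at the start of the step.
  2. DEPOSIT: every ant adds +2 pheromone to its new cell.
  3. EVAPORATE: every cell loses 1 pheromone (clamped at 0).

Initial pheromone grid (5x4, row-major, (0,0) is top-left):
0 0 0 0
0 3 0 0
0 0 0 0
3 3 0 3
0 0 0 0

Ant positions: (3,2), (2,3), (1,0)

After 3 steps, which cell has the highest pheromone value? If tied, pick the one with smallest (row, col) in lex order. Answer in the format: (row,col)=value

Step 1: ant0:(3,2)->E->(3,3) | ant1:(2,3)->S->(3,3) | ant2:(1,0)->E->(1,1)
  grid max=6 at (3,3)
Step 2: ant0:(3,3)->N->(2,3) | ant1:(3,3)->N->(2,3) | ant2:(1,1)->N->(0,1)
  grid max=5 at (3,3)
Step 3: ant0:(2,3)->S->(3,3) | ant1:(2,3)->S->(3,3) | ant2:(0,1)->S->(1,1)
  grid max=8 at (3,3)
Final grid:
  0 0 0 0
  0 4 0 0
  0 0 0 2
  0 0 0 8
  0 0 0 0
Max pheromone 8 at (3,3)

Answer: (3,3)=8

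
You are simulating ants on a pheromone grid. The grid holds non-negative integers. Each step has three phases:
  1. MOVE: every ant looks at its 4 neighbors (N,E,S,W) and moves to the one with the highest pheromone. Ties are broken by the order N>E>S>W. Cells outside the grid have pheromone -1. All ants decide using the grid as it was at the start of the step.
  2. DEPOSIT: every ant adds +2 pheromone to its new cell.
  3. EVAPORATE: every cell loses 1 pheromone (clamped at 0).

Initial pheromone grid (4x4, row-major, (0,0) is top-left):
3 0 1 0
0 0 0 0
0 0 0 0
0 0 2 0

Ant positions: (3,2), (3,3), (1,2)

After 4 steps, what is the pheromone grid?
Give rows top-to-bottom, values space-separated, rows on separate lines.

After step 1: ants at (2,2),(3,2),(0,2)
  2 0 2 0
  0 0 0 0
  0 0 1 0
  0 0 3 0
After step 2: ants at (3,2),(2,2),(0,3)
  1 0 1 1
  0 0 0 0
  0 0 2 0
  0 0 4 0
After step 3: ants at (2,2),(3,2),(0,2)
  0 0 2 0
  0 0 0 0
  0 0 3 0
  0 0 5 0
After step 4: ants at (3,2),(2,2),(0,3)
  0 0 1 1
  0 0 0 0
  0 0 4 0
  0 0 6 0

0 0 1 1
0 0 0 0
0 0 4 0
0 0 6 0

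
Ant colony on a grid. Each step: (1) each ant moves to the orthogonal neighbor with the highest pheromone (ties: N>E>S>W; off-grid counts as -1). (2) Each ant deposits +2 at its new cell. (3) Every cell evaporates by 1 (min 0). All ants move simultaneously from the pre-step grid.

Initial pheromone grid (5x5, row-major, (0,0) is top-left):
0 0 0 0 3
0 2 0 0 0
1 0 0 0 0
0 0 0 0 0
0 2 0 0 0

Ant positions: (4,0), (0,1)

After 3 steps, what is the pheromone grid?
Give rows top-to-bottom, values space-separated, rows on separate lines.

After step 1: ants at (4,1),(1,1)
  0 0 0 0 2
  0 3 0 0 0
  0 0 0 0 0
  0 0 0 0 0
  0 3 0 0 0
After step 2: ants at (3,1),(0,1)
  0 1 0 0 1
  0 2 0 0 0
  0 0 0 0 0
  0 1 0 0 0
  0 2 0 0 0
After step 3: ants at (4,1),(1,1)
  0 0 0 0 0
  0 3 0 0 0
  0 0 0 0 0
  0 0 0 0 0
  0 3 0 0 0

0 0 0 0 0
0 3 0 0 0
0 0 0 0 0
0 0 0 0 0
0 3 0 0 0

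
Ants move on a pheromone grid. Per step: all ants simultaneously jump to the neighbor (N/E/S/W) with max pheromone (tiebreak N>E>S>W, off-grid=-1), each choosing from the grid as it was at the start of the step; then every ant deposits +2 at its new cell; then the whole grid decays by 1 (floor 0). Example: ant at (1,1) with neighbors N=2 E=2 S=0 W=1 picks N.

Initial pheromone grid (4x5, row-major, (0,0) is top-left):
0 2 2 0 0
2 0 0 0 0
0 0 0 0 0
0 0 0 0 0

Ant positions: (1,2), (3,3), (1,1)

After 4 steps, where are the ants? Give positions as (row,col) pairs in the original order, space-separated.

Step 1: ant0:(1,2)->N->(0,2) | ant1:(3,3)->N->(2,3) | ant2:(1,1)->N->(0,1)
  grid max=3 at (0,1)
Step 2: ant0:(0,2)->W->(0,1) | ant1:(2,3)->N->(1,3) | ant2:(0,1)->E->(0,2)
  grid max=4 at (0,1)
Step 3: ant0:(0,1)->E->(0,2) | ant1:(1,3)->N->(0,3) | ant2:(0,2)->W->(0,1)
  grid max=5 at (0,1)
Step 4: ant0:(0,2)->W->(0,1) | ant1:(0,3)->W->(0,2) | ant2:(0,1)->E->(0,2)
  grid max=8 at (0,2)

(0,1) (0,2) (0,2)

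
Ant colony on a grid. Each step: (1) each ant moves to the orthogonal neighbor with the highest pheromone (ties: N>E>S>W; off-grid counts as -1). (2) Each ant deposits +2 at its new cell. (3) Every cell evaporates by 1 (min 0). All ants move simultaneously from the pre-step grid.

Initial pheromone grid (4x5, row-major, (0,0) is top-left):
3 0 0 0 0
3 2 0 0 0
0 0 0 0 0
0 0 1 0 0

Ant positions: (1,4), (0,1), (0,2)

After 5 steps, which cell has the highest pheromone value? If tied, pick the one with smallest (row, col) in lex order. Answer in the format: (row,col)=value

Answer: (0,3)=5

Derivation:
Step 1: ant0:(1,4)->N->(0,4) | ant1:(0,1)->W->(0,0) | ant2:(0,2)->E->(0,3)
  grid max=4 at (0,0)
Step 2: ant0:(0,4)->W->(0,3) | ant1:(0,0)->S->(1,0) | ant2:(0,3)->E->(0,4)
  grid max=3 at (0,0)
Step 3: ant0:(0,3)->E->(0,4) | ant1:(1,0)->N->(0,0) | ant2:(0,4)->W->(0,3)
  grid max=4 at (0,0)
Step 4: ant0:(0,4)->W->(0,3) | ant1:(0,0)->S->(1,0) | ant2:(0,3)->E->(0,4)
  grid max=4 at (0,3)
Step 5: ant0:(0,3)->E->(0,4) | ant1:(1,0)->N->(0,0) | ant2:(0,4)->W->(0,3)
  grid max=5 at (0,3)
Final grid:
  4 0 0 5 5
  2 0 0 0 0
  0 0 0 0 0
  0 0 0 0 0
Max pheromone 5 at (0,3)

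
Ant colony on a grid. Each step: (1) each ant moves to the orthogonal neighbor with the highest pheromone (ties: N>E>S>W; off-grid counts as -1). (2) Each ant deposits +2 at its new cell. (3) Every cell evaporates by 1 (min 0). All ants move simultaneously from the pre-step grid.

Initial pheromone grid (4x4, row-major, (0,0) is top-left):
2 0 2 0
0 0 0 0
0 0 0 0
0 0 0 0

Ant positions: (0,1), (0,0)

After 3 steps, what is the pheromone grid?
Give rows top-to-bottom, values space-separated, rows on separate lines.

After step 1: ants at (0,2),(0,1)
  1 1 3 0
  0 0 0 0
  0 0 0 0
  0 0 0 0
After step 2: ants at (0,1),(0,2)
  0 2 4 0
  0 0 0 0
  0 0 0 0
  0 0 0 0
After step 3: ants at (0,2),(0,1)
  0 3 5 0
  0 0 0 0
  0 0 0 0
  0 0 0 0

0 3 5 0
0 0 0 0
0 0 0 0
0 0 0 0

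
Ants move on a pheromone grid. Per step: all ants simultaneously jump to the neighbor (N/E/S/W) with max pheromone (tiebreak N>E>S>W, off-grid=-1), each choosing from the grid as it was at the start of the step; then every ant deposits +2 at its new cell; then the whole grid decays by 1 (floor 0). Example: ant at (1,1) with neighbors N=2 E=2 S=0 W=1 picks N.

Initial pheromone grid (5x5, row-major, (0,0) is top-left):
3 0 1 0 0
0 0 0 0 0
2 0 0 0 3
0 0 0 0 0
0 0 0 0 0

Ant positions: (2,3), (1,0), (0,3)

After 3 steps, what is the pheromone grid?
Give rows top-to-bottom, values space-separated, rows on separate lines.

After step 1: ants at (2,4),(0,0),(0,2)
  4 0 2 0 0
  0 0 0 0 0
  1 0 0 0 4
  0 0 0 0 0
  0 0 0 0 0
After step 2: ants at (1,4),(0,1),(0,3)
  3 1 1 1 0
  0 0 0 0 1
  0 0 0 0 3
  0 0 0 0 0
  0 0 0 0 0
After step 3: ants at (2,4),(0,0),(0,2)
  4 0 2 0 0
  0 0 0 0 0
  0 0 0 0 4
  0 0 0 0 0
  0 0 0 0 0

4 0 2 0 0
0 0 0 0 0
0 0 0 0 4
0 0 0 0 0
0 0 0 0 0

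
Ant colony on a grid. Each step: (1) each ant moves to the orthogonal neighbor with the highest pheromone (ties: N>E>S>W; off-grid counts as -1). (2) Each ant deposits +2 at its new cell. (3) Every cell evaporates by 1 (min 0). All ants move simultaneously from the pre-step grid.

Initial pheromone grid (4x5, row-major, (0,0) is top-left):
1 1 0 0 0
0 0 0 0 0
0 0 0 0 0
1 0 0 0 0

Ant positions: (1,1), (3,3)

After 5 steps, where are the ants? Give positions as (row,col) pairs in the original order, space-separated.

Step 1: ant0:(1,1)->N->(0,1) | ant1:(3,3)->N->(2,3)
  grid max=2 at (0,1)
Step 2: ant0:(0,1)->E->(0,2) | ant1:(2,3)->N->(1,3)
  grid max=1 at (0,1)
Step 3: ant0:(0,2)->W->(0,1) | ant1:(1,3)->N->(0,3)
  grid max=2 at (0,1)
Step 4: ant0:(0,1)->E->(0,2) | ant1:(0,3)->E->(0,4)
  grid max=1 at (0,1)
Step 5: ant0:(0,2)->W->(0,1) | ant1:(0,4)->S->(1,4)
  grid max=2 at (0,1)

(0,1) (1,4)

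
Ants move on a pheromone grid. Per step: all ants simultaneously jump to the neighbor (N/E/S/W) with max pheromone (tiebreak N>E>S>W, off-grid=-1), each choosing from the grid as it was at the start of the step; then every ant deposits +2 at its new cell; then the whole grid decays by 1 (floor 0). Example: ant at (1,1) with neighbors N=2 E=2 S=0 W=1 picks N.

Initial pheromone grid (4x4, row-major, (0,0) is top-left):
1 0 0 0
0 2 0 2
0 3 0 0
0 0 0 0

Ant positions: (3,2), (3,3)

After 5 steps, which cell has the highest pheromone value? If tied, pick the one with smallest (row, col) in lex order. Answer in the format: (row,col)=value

Answer: (2,1)=2

Derivation:
Step 1: ant0:(3,2)->N->(2,2) | ant1:(3,3)->N->(2,3)
  grid max=2 at (2,1)
Step 2: ant0:(2,2)->W->(2,1) | ant1:(2,3)->N->(1,3)
  grid max=3 at (2,1)
Step 3: ant0:(2,1)->N->(1,1) | ant1:(1,3)->N->(0,3)
  grid max=2 at (2,1)
Step 4: ant0:(1,1)->S->(2,1) | ant1:(0,3)->S->(1,3)
  grid max=3 at (2,1)
Step 5: ant0:(2,1)->N->(1,1) | ant1:(1,3)->N->(0,3)
  grid max=2 at (2,1)
Final grid:
  0 0 0 1
  0 1 0 1
  0 2 0 0
  0 0 0 0
Max pheromone 2 at (2,1)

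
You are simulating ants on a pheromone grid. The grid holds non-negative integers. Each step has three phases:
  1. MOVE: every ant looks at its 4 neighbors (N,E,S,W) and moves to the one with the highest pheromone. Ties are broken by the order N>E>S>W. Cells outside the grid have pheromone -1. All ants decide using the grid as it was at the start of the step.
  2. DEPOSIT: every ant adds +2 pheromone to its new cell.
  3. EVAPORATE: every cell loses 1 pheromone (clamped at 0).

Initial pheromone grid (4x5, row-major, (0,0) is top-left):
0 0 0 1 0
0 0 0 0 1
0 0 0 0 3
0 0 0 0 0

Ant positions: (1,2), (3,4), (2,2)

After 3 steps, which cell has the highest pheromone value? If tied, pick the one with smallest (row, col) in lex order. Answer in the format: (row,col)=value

Answer: (2,4)=4

Derivation:
Step 1: ant0:(1,2)->N->(0,2) | ant1:(3,4)->N->(2,4) | ant2:(2,2)->N->(1,2)
  grid max=4 at (2,4)
Step 2: ant0:(0,2)->S->(1,2) | ant1:(2,4)->N->(1,4) | ant2:(1,2)->N->(0,2)
  grid max=3 at (2,4)
Step 3: ant0:(1,2)->N->(0,2) | ant1:(1,4)->S->(2,4) | ant2:(0,2)->S->(1,2)
  grid max=4 at (2,4)
Final grid:
  0 0 3 0 0
  0 0 3 0 0
  0 0 0 0 4
  0 0 0 0 0
Max pheromone 4 at (2,4)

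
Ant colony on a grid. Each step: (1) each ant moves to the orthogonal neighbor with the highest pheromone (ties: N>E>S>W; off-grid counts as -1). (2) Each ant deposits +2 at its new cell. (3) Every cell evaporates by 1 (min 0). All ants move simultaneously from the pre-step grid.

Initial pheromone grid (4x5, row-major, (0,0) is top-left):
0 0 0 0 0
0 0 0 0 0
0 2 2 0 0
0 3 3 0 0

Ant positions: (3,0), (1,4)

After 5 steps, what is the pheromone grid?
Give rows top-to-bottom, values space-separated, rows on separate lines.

After step 1: ants at (3,1),(0,4)
  0 0 0 0 1
  0 0 0 0 0
  0 1 1 0 0
  0 4 2 0 0
After step 2: ants at (3,2),(1,4)
  0 0 0 0 0
  0 0 0 0 1
  0 0 0 0 0
  0 3 3 0 0
After step 3: ants at (3,1),(0,4)
  0 0 0 0 1
  0 0 0 0 0
  0 0 0 0 0
  0 4 2 0 0
After step 4: ants at (3,2),(1,4)
  0 0 0 0 0
  0 0 0 0 1
  0 0 0 0 0
  0 3 3 0 0
After step 5: ants at (3,1),(0,4)
  0 0 0 0 1
  0 0 0 0 0
  0 0 0 0 0
  0 4 2 0 0

0 0 0 0 1
0 0 0 0 0
0 0 0 0 0
0 4 2 0 0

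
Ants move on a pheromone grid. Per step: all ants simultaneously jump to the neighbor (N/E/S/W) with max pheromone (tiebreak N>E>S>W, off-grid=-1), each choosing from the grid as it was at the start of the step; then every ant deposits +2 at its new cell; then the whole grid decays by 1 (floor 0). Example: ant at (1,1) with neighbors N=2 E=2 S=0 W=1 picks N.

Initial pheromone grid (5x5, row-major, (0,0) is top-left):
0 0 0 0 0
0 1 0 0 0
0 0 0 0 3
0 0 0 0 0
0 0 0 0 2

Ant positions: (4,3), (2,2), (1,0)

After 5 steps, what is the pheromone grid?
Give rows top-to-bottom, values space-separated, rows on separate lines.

After step 1: ants at (4,4),(1,2),(1,1)
  0 0 0 0 0
  0 2 1 0 0
  0 0 0 0 2
  0 0 0 0 0
  0 0 0 0 3
After step 2: ants at (3,4),(1,1),(1,2)
  0 0 0 0 0
  0 3 2 0 0
  0 0 0 0 1
  0 0 0 0 1
  0 0 0 0 2
After step 3: ants at (4,4),(1,2),(1,1)
  0 0 0 0 0
  0 4 3 0 0
  0 0 0 0 0
  0 0 0 0 0
  0 0 0 0 3
After step 4: ants at (3,4),(1,1),(1,2)
  0 0 0 0 0
  0 5 4 0 0
  0 0 0 0 0
  0 0 0 0 1
  0 0 0 0 2
After step 5: ants at (4,4),(1,2),(1,1)
  0 0 0 0 0
  0 6 5 0 0
  0 0 0 0 0
  0 0 0 0 0
  0 0 0 0 3

0 0 0 0 0
0 6 5 0 0
0 0 0 0 0
0 0 0 0 0
0 0 0 0 3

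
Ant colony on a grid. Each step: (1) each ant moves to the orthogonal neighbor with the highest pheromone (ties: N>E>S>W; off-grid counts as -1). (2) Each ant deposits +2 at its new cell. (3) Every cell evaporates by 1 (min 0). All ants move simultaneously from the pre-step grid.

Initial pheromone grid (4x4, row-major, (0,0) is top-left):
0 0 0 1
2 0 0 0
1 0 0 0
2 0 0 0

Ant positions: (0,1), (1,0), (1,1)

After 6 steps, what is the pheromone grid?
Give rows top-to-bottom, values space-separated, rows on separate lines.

After step 1: ants at (0,2),(2,0),(1,0)
  0 0 1 0
  3 0 0 0
  2 0 0 0
  1 0 0 0
After step 2: ants at (0,3),(1,0),(2,0)
  0 0 0 1
  4 0 0 0
  3 0 0 0
  0 0 0 0
After step 3: ants at (1,3),(2,0),(1,0)
  0 0 0 0
  5 0 0 1
  4 0 0 0
  0 0 0 0
After step 4: ants at (0,3),(1,0),(2,0)
  0 0 0 1
  6 0 0 0
  5 0 0 0
  0 0 0 0
After step 5: ants at (1,3),(2,0),(1,0)
  0 0 0 0
  7 0 0 1
  6 0 0 0
  0 0 0 0
After step 6: ants at (0,3),(1,0),(2,0)
  0 0 0 1
  8 0 0 0
  7 0 0 0
  0 0 0 0

0 0 0 1
8 0 0 0
7 0 0 0
0 0 0 0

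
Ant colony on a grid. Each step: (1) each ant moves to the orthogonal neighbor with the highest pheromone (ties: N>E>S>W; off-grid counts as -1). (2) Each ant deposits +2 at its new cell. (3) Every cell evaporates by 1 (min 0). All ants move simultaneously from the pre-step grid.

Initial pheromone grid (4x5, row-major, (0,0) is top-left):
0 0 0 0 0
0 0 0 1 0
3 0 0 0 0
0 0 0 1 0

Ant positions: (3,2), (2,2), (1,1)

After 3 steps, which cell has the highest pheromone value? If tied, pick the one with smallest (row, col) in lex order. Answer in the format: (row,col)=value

Step 1: ant0:(3,2)->E->(3,3) | ant1:(2,2)->N->(1,2) | ant2:(1,1)->N->(0,1)
  grid max=2 at (2,0)
Step 2: ant0:(3,3)->N->(2,3) | ant1:(1,2)->N->(0,2) | ant2:(0,1)->E->(0,2)
  grid max=3 at (0,2)
Step 3: ant0:(2,3)->S->(3,3) | ant1:(0,2)->E->(0,3) | ant2:(0,2)->E->(0,3)
  grid max=3 at (0,3)
Final grid:
  0 0 2 3 0
  0 0 0 0 0
  0 0 0 0 0
  0 0 0 2 0
Max pheromone 3 at (0,3)

Answer: (0,3)=3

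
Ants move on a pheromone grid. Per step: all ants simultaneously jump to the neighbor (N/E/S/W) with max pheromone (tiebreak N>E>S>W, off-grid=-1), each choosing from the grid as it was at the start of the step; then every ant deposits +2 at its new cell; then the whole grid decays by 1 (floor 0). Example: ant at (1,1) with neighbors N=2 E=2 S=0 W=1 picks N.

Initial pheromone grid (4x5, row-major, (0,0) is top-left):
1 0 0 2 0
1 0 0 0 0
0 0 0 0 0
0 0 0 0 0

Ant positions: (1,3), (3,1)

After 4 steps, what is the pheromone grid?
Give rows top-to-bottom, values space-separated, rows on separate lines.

After step 1: ants at (0,3),(2,1)
  0 0 0 3 0
  0 0 0 0 0
  0 1 0 0 0
  0 0 0 0 0
After step 2: ants at (0,4),(1,1)
  0 0 0 2 1
  0 1 0 0 0
  0 0 0 0 0
  0 0 0 0 0
After step 3: ants at (0,3),(0,1)
  0 1 0 3 0
  0 0 0 0 0
  0 0 0 0 0
  0 0 0 0 0
After step 4: ants at (0,4),(0,2)
  0 0 1 2 1
  0 0 0 0 0
  0 0 0 0 0
  0 0 0 0 0

0 0 1 2 1
0 0 0 0 0
0 0 0 0 0
0 0 0 0 0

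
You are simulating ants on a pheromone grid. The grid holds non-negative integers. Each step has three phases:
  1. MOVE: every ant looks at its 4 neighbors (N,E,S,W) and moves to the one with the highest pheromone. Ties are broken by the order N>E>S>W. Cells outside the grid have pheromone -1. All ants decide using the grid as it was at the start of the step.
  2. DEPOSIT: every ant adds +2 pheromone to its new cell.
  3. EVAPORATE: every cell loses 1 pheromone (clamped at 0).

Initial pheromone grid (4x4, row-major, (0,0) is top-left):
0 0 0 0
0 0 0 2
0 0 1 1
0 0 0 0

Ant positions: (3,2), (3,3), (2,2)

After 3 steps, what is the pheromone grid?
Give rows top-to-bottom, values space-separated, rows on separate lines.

After step 1: ants at (2,2),(2,3),(2,3)
  0 0 0 0
  0 0 0 1
  0 0 2 4
  0 0 0 0
After step 2: ants at (2,3),(2,2),(2,2)
  0 0 0 0
  0 0 0 0
  0 0 5 5
  0 0 0 0
After step 3: ants at (2,2),(2,3),(2,3)
  0 0 0 0
  0 0 0 0
  0 0 6 8
  0 0 0 0

0 0 0 0
0 0 0 0
0 0 6 8
0 0 0 0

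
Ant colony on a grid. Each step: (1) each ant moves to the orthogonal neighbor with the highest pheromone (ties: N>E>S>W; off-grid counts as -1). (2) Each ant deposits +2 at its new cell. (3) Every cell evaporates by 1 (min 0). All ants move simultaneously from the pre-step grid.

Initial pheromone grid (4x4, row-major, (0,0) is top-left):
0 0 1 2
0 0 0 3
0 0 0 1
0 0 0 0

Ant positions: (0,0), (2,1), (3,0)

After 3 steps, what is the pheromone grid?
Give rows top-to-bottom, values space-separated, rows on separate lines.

After step 1: ants at (0,1),(1,1),(2,0)
  0 1 0 1
  0 1 0 2
  1 0 0 0
  0 0 0 0
After step 2: ants at (1,1),(0,1),(1,0)
  0 2 0 0
  1 2 0 1
  0 0 0 0
  0 0 0 0
After step 3: ants at (0,1),(1,1),(1,1)
  0 3 0 0
  0 5 0 0
  0 0 0 0
  0 0 0 0

0 3 0 0
0 5 0 0
0 0 0 0
0 0 0 0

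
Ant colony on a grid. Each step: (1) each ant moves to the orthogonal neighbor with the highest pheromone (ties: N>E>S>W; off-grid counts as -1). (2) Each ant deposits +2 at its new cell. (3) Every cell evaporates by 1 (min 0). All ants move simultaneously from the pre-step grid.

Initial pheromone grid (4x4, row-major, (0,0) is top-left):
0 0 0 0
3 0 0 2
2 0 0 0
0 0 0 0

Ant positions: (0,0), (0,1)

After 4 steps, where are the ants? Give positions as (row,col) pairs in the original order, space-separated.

Step 1: ant0:(0,0)->S->(1,0) | ant1:(0,1)->E->(0,2)
  grid max=4 at (1,0)
Step 2: ant0:(1,0)->S->(2,0) | ant1:(0,2)->E->(0,3)
  grid max=3 at (1,0)
Step 3: ant0:(2,0)->N->(1,0) | ant1:(0,3)->S->(1,3)
  grid max=4 at (1,0)
Step 4: ant0:(1,0)->S->(2,0) | ant1:(1,3)->N->(0,3)
  grid max=3 at (1,0)

(2,0) (0,3)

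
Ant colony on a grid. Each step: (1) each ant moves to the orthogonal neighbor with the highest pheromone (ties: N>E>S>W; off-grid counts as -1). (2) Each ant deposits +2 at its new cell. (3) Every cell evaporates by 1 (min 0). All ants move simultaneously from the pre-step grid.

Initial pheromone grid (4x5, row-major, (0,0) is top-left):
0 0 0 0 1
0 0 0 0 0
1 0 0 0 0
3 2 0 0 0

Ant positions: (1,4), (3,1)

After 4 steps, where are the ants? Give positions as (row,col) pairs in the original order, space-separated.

Step 1: ant0:(1,4)->N->(0,4) | ant1:(3,1)->W->(3,0)
  grid max=4 at (3,0)
Step 2: ant0:(0,4)->S->(1,4) | ant1:(3,0)->E->(3,1)
  grid max=3 at (3,0)
Step 3: ant0:(1,4)->N->(0,4) | ant1:(3,1)->W->(3,0)
  grid max=4 at (3,0)
Step 4: ant0:(0,4)->S->(1,4) | ant1:(3,0)->E->(3,1)
  grid max=3 at (3,0)

(1,4) (3,1)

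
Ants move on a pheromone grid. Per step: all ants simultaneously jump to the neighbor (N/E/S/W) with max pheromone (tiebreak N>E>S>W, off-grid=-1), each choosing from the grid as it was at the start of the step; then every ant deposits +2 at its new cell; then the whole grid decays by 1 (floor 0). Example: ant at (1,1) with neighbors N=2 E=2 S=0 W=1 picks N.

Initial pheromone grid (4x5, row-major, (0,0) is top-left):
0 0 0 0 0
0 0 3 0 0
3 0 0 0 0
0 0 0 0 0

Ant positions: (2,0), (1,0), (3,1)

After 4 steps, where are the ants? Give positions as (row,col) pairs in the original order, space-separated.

Step 1: ant0:(2,0)->N->(1,0) | ant1:(1,0)->S->(2,0) | ant2:(3,1)->N->(2,1)
  grid max=4 at (2,0)
Step 2: ant0:(1,0)->S->(2,0) | ant1:(2,0)->N->(1,0) | ant2:(2,1)->W->(2,0)
  grid max=7 at (2,0)
Step 3: ant0:(2,0)->N->(1,0) | ant1:(1,0)->S->(2,0) | ant2:(2,0)->N->(1,0)
  grid max=8 at (2,0)
Step 4: ant0:(1,0)->S->(2,0) | ant1:(2,0)->N->(1,0) | ant2:(1,0)->S->(2,0)
  grid max=11 at (2,0)

(2,0) (1,0) (2,0)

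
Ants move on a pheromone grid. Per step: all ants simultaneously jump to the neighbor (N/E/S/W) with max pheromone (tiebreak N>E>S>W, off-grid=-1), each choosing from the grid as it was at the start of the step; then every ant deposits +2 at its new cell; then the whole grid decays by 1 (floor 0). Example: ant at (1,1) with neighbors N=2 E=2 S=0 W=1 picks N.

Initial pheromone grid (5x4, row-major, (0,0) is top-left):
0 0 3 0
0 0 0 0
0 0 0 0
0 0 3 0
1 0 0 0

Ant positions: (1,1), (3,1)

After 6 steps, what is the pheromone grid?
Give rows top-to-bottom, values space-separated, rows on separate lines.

After step 1: ants at (0,1),(3,2)
  0 1 2 0
  0 0 0 0
  0 0 0 0
  0 0 4 0
  0 0 0 0
After step 2: ants at (0,2),(2,2)
  0 0 3 0
  0 0 0 0
  0 0 1 0
  0 0 3 0
  0 0 0 0
After step 3: ants at (0,3),(3,2)
  0 0 2 1
  0 0 0 0
  0 0 0 0
  0 0 4 0
  0 0 0 0
After step 4: ants at (0,2),(2,2)
  0 0 3 0
  0 0 0 0
  0 0 1 0
  0 0 3 0
  0 0 0 0
After step 5: ants at (0,3),(3,2)
  0 0 2 1
  0 0 0 0
  0 0 0 0
  0 0 4 0
  0 0 0 0
After step 6: ants at (0,2),(2,2)
  0 0 3 0
  0 0 0 0
  0 0 1 0
  0 0 3 0
  0 0 0 0

0 0 3 0
0 0 0 0
0 0 1 0
0 0 3 0
0 0 0 0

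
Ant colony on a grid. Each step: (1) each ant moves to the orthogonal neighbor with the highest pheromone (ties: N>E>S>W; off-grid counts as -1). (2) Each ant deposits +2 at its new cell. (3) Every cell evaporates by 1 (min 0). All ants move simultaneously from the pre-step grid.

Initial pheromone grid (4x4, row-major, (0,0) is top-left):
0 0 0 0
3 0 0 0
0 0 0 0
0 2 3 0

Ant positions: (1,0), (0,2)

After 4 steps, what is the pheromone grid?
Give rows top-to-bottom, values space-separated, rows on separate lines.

After step 1: ants at (0,0),(0,3)
  1 0 0 1
  2 0 0 0
  0 0 0 0
  0 1 2 0
After step 2: ants at (1,0),(1,3)
  0 0 0 0
  3 0 0 1
  0 0 0 0
  0 0 1 0
After step 3: ants at (0,0),(0,3)
  1 0 0 1
  2 0 0 0
  0 0 0 0
  0 0 0 0
After step 4: ants at (1,0),(1,3)
  0 0 0 0
  3 0 0 1
  0 0 0 0
  0 0 0 0

0 0 0 0
3 0 0 1
0 0 0 0
0 0 0 0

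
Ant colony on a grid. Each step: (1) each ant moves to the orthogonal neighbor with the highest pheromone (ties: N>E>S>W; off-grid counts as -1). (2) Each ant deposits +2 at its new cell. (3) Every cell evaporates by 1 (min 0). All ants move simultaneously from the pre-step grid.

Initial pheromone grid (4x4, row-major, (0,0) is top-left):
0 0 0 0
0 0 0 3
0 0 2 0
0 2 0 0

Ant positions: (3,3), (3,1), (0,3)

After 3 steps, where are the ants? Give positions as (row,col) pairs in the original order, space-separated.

Step 1: ant0:(3,3)->N->(2,3) | ant1:(3,1)->N->(2,1) | ant2:(0,3)->S->(1,3)
  grid max=4 at (1,3)
Step 2: ant0:(2,3)->N->(1,3) | ant1:(2,1)->E->(2,2) | ant2:(1,3)->S->(2,3)
  grid max=5 at (1,3)
Step 3: ant0:(1,3)->S->(2,3) | ant1:(2,2)->E->(2,3) | ant2:(2,3)->N->(1,3)
  grid max=6 at (1,3)

(2,3) (2,3) (1,3)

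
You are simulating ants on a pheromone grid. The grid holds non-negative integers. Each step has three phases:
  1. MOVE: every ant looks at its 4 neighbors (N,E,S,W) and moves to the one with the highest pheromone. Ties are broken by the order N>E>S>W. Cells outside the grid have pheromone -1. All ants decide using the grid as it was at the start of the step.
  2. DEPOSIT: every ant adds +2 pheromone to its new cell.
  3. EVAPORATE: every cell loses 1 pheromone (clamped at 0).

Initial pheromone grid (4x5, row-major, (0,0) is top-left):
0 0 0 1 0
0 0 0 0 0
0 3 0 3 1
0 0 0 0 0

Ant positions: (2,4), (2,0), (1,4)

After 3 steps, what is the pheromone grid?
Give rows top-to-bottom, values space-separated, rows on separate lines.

After step 1: ants at (2,3),(2,1),(2,4)
  0 0 0 0 0
  0 0 0 0 0
  0 4 0 4 2
  0 0 0 0 0
After step 2: ants at (2,4),(1,1),(2,3)
  0 0 0 0 0
  0 1 0 0 0
  0 3 0 5 3
  0 0 0 0 0
After step 3: ants at (2,3),(2,1),(2,4)
  0 0 0 0 0
  0 0 0 0 0
  0 4 0 6 4
  0 0 0 0 0

0 0 0 0 0
0 0 0 0 0
0 4 0 6 4
0 0 0 0 0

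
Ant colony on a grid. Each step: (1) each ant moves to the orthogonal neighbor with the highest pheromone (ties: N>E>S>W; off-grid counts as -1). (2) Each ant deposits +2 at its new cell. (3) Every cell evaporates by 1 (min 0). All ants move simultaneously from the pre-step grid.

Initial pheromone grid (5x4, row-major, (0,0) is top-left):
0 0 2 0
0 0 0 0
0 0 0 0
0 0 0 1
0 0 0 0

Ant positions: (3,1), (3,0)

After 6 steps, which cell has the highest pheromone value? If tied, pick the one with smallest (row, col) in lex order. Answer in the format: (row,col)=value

Answer: (2,0)=6

Derivation:
Step 1: ant0:(3,1)->N->(2,1) | ant1:(3,0)->N->(2,0)
  grid max=1 at (0,2)
Step 2: ant0:(2,1)->W->(2,0) | ant1:(2,0)->E->(2,1)
  grid max=2 at (2,0)
Step 3: ant0:(2,0)->E->(2,1) | ant1:(2,1)->W->(2,0)
  grid max=3 at (2,0)
Step 4: ant0:(2,1)->W->(2,0) | ant1:(2,0)->E->(2,1)
  grid max=4 at (2,0)
Step 5: ant0:(2,0)->E->(2,1) | ant1:(2,1)->W->(2,0)
  grid max=5 at (2,0)
Step 6: ant0:(2,1)->W->(2,0) | ant1:(2,0)->E->(2,1)
  grid max=6 at (2,0)
Final grid:
  0 0 0 0
  0 0 0 0
  6 6 0 0
  0 0 0 0
  0 0 0 0
Max pheromone 6 at (2,0)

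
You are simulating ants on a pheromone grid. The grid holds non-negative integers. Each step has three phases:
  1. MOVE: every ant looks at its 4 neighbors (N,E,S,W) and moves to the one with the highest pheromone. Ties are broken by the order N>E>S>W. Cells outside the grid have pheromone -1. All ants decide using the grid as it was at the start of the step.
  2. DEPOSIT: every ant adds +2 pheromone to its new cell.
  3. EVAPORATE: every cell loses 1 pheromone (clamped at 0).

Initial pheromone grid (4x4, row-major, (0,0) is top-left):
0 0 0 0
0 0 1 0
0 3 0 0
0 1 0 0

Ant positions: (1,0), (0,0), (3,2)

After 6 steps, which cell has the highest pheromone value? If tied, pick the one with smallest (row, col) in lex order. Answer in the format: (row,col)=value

Step 1: ant0:(1,0)->N->(0,0) | ant1:(0,0)->E->(0,1) | ant2:(3,2)->W->(3,1)
  grid max=2 at (2,1)
Step 2: ant0:(0,0)->E->(0,1) | ant1:(0,1)->W->(0,0) | ant2:(3,1)->N->(2,1)
  grid max=3 at (2,1)
Step 3: ant0:(0,1)->W->(0,0) | ant1:(0,0)->E->(0,1) | ant2:(2,1)->S->(3,1)
  grid max=3 at (0,0)
Step 4: ant0:(0,0)->E->(0,1) | ant1:(0,1)->W->(0,0) | ant2:(3,1)->N->(2,1)
  grid max=4 at (0,0)
Step 5: ant0:(0,1)->W->(0,0) | ant1:(0,0)->E->(0,1) | ant2:(2,1)->S->(3,1)
  grid max=5 at (0,0)
Step 6: ant0:(0,0)->E->(0,1) | ant1:(0,1)->W->(0,0) | ant2:(3,1)->N->(2,1)
  grid max=6 at (0,0)
Final grid:
  6 6 0 0
  0 0 0 0
  0 3 0 0
  0 1 0 0
Max pheromone 6 at (0,0)

Answer: (0,0)=6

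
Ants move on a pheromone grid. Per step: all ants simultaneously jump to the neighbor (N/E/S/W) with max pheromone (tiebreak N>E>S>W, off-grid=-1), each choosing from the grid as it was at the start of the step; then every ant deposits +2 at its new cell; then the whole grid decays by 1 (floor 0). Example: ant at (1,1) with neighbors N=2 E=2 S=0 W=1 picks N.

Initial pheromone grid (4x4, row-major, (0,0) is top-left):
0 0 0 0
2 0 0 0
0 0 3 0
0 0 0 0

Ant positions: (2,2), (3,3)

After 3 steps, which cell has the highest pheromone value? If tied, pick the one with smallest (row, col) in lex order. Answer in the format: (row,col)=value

Step 1: ant0:(2,2)->N->(1,2) | ant1:(3,3)->N->(2,3)
  grid max=2 at (2,2)
Step 2: ant0:(1,2)->S->(2,2) | ant1:(2,3)->W->(2,2)
  grid max=5 at (2,2)
Step 3: ant0:(2,2)->N->(1,2) | ant1:(2,2)->N->(1,2)
  grid max=4 at (2,2)
Final grid:
  0 0 0 0
  0 0 3 0
  0 0 4 0
  0 0 0 0
Max pheromone 4 at (2,2)

Answer: (2,2)=4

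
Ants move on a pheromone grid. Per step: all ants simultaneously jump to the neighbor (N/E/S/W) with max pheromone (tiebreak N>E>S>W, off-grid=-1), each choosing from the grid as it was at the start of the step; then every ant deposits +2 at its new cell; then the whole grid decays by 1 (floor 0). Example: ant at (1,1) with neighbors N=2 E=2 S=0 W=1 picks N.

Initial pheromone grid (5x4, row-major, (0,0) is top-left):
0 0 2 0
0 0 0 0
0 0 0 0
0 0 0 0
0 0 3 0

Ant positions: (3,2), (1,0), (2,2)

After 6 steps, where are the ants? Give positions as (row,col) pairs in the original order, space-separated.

Step 1: ant0:(3,2)->S->(4,2) | ant1:(1,0)->N->(0,0) | ant2:(2,2)->N->(1,2)
  grid max=4 at (4,2)
Step 2: ant0:(4,2)->N->(3,2) | ant1:(0,0)->E->(0,1) | ant2:(1,2)->N->(0,2)
  grid max=3 at (4,2)
Step 3: ant0:(3,2)->S->(4,2) | ant1:(0,1)->E->(0,2) | ant2:(0,2)->W->(0,1)
  grid max=4 at (4,2)
Step 4: ant0:(4,2)->N->(3,2) | ant1:(0,2)->W->(0,1) | ant2:(0,1)->E->(0,2)
  grid max=4 at (0,2)
Step 5: ant0:(3,2)->S->(4,2) | ant1:(0,1)->E->(0,2) | ant2:(0,2)->W->(0,1)
  grid max=5 at (0,2)
Step 6: ant0:(4,2)->N->(3,2) | ant1:(0,2)->W->(0,1) | ant2:(0,1)->E->(0,2)
  grid max=6 at (0,2)

(3,2) (0,1) (0,2)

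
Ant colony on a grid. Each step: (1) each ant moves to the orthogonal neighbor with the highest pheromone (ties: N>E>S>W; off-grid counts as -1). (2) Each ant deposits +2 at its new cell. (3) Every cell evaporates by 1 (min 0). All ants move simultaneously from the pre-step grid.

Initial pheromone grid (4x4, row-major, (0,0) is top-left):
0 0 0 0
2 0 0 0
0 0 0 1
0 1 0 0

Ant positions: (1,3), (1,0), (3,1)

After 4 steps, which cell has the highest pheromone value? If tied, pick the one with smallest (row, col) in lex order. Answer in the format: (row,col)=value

Answer: (1,0)=4

Derivation:
Step 1: ant0:(1,3)->S->(2,3) | ant1:(1,0)->N->(0,0) | ant2:(3,1)->N->(2,1)
  grid max=2 at (2,3)
Step 2: ant0:(2,3)->N->(1,3) | ant1:(0,0)->S->(1,0) | ant2:(2,1)->N->(1,1)
  grid max=2 at (1,0)
Step 3: ant0:(1,3)->S->(2,3) | ant1:(1,0)->E->(1,1) | ant2:(1,1)->W->(1,0)
  grid max=3 at (1,0)
Step 4: ant0:(2,3)->N->(1,3) | ant1:(1,1)->W->(1,0) | ant2:(1,0)->E->(1,1)
  grid max=4 at (1,0)
Final grid:
  0 0 0 0
  4 3 0 1
  0 0 0 1
  0 0 0 0
Max pheromone 4 at (1,0)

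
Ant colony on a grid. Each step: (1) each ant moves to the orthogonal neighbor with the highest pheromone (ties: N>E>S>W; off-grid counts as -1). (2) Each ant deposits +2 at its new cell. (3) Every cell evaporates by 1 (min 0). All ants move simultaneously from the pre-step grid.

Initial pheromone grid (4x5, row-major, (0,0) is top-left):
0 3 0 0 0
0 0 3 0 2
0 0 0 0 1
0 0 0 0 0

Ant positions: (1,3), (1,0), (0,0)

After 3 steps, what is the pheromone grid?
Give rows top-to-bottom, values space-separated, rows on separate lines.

After step 1: ants at (1,2),(0,0),(0,1)
  1 4 0 0 0
  0 0 4 0 1
  0 0 0 0 0
  0 0 0 0 0
After step 2: ants at (0,2),(0,1),(0,0)
  2 5 1 0 0
  0 0 3 0 0
  0 0 0 0 0
  0 0 0 0 0
After step 3: ants at (0,1),(0,0),(0,1)
  3 8 0 0 0
  0 0 2 0 0
  0 0 0 0 0
  0 0 0 0 0

3 8 0 0 0
0 0 2 0 0
0 0 0 0 0
0 0 0 0 0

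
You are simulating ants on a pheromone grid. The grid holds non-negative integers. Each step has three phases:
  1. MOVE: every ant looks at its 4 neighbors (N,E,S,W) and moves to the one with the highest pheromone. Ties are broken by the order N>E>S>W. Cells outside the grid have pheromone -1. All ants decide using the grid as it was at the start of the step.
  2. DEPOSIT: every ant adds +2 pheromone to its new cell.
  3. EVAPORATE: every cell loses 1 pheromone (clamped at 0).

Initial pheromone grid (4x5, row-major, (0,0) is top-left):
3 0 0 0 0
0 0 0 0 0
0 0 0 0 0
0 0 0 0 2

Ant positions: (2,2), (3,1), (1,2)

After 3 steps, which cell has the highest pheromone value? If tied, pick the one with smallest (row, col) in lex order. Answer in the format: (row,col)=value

Answer: (1,2)=5

Derivation:
Step 1: ant0:(2,2)->N->(1,2) | ant1:(3,1)->N->(2,1) | ant2:(1,2)->N->(0,2)
  grid max=2 at (0,0)
Step 2: ant0:(1,2)->N->(0,2) | ant1:(2,1)->N->(1,1) | ant2:(0,2)->S->(1,2)
  grid max=2 at (0,2)
Step 3: ant0:(0,2)->S->(1,2) | ant1:(1,1)->E->(1,2) | ant2:(1,2)->N->(0,2)
  grid max=5 at (1,2)
Final grid:
  0 0 3 0 0
  0 0 5 0 0
  0 0 0 0 0
  0 0 0 0 0
Max pheromone 5 at (1,2)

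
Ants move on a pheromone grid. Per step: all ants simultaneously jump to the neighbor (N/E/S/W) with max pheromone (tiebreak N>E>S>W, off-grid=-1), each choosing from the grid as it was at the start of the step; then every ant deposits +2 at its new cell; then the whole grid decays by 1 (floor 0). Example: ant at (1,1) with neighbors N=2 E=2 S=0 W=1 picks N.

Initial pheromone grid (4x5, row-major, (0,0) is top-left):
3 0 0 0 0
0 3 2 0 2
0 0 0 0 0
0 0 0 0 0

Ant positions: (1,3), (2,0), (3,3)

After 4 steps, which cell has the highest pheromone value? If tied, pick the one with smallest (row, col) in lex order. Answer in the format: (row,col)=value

Step 1: ant0:(1,3)->E->(1,4) | ant1:(2,0)->N->(1,0) | ant2:(3,3)->N->(2,3)
  grid max=3 at (1,4)
Step 2: ant0:(1,4)->N->(0,4) | ant1:(1,0)->N->(0,0) | ant2:(2,3)->N->(1,3)
  grid max=3 at (0,0)
Step 3: ant0:(0,4)->S->(1,4) | ant1:(0,0)->E->(0,1) | ant2:(1,3)->E->(1,4)
  grid max=5 at (1,4)
Step 4: ant0:(1,4)->N->(0,4) | ant1:(0,1)->W->(0,0) | ant2:(1,4)->N->(0,4)
  grid max=4 at (1,4)
Final grid:
  3 0 0 0 3
  0 0 0 0 4
  0 0 0 0 0
  0 0 0 0 0
Max pheromone 4 at (1,4)

Answer: (1,4)=4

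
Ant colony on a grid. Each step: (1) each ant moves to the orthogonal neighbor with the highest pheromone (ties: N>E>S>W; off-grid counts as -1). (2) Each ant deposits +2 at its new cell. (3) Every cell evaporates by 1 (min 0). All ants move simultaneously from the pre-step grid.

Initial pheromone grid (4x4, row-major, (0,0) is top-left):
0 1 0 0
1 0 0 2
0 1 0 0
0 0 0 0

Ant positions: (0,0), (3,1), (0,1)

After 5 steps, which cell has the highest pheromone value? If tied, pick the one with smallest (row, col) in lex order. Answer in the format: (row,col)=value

Answer: (0,1)=10

Derivation:
Step 1: ant0:(0,0)->E->(0,1) | ant1:(3,1)->N->(2,1) | ant2:(0,1)->E->(0,2)
  grid max=2 at (0,1)
Step 2: ant0:(0,1)->E->(0,2) | ant1:(2,1)->N->(1,1) | ant2:(0,2)->W->(0,1)
  grid max=3 at (0,1)
Step 3: ant0:(0,2)->W->(0,1) | ant1:(1,1)->N->(0,1) | ant2:(0,1)->E->(0,2)
  grid max=6 at (0,1)
Step 4: ant0:(0,1)->E->(0,2) | ant1:(0,1)->E->(0,2) | ant2:(0,2)->W->(0,1)
  grid max=7 at (0,1)
Step 5: ant0:(0,2)->W->(0,1) | ant1:(0,2)->W->(0,1) | ant2:(0,1)->E->(0,2)
  grid max=10 at (0,1)
Final grid:
  0 10 7 0
  0 0 0 0
  0 0 0 0
  0 0 0 0
Max pheromone 10 at (0,1)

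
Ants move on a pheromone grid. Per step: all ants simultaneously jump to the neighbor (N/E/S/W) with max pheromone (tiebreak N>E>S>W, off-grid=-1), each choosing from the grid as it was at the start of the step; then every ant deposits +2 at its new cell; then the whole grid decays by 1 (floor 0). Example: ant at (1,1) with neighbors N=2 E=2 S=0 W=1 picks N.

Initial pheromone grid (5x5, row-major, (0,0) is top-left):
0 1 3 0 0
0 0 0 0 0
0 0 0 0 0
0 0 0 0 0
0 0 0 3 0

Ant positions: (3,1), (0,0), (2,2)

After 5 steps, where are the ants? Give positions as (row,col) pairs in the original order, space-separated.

Step 1: ant0:(3,1)->N->(2,1) | ant1:(0,0)->E->(0,1) | ant2:(2,2)->N->(1,2)
  grid max=2 at (0,1)
Step 2: ant0:(2,1)->N->(1,1) | ant1:(0,1)->E->(0,2) | ant2:(1,2)->N->(0,2)
  grid max=5 at (0,2)
Step 3: ant0:(1,1)->N->(0,1) | ant1:(0,2)->W->(0,1) | ant2:(0,2)->W->(0,1)
  grid max=6 at (0,1)
Step 4: ant0:(0,1)->E->(0,2) | ant1:(0,1)->E->(0,2) | ant2:(0,1)->E->(0,2)
  grid max=9 at (0,2)
Step 5: ant0:(0,2)->W->(0,1) | ant1:(0,2)->W->(0,1) | ant2:(0,2)->W->(0,1)
  grid max=10 at (0,1)

(0,1) (0,1) (0,1)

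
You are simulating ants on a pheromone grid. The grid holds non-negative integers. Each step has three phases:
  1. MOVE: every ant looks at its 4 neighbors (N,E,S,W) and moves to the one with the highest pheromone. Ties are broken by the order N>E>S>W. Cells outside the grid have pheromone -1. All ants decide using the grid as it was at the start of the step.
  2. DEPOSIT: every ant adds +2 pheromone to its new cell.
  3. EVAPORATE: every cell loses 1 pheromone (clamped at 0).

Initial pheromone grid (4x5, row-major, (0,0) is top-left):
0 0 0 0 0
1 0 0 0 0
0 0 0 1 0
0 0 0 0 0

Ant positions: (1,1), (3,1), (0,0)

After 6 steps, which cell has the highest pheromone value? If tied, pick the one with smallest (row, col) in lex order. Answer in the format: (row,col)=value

Step 1: ant0:(1,1)->W->(1,0) | ant1:(3,1)->N->(2,1) | ant2:(0,0)->S->(1,0)
  grid max=4 at (1,0)
Step 2: ant0:(1,0)->N->(0,0) | ant1:(2,1)->N->(1,1) | ant2:(1,0)->N->(0,0)
  grid max=3 at (0,0)
Step 3: ant0:(0,0)->S->(1,0) | ant1:(1,1)->W->(1,0) | ant2:(0,0)->S->(1,0)
  grid max=8 at (1,0)
Step 4: ant0:(1,0)->N->(0,0) | ant1:(1,0)->N->(0,0) | ant2:(1,0)->N->(0,0)
  grid max=7 at (0,0)
Step 5: ant0:(0,0)->S->(1,0) | ant1:(0,0)->S->(1,0) | ant2:(0,0)->S->(1,0)
  grid max=12 at (1,0)
Step 6: ant0:(1,0)->N->(0,0) | ant1:(1,0)->N->(0,0) | ant2:(1,0)->N->(0,0)
  grid max=11 at (0,0)
Final grid:
  11 0 0 0 0
  11 0 0 0 0
  0 0 0 0 0
  0 0 0 0 0
Max pheromone 11 at (0,0)

Answer: (0,0)=11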